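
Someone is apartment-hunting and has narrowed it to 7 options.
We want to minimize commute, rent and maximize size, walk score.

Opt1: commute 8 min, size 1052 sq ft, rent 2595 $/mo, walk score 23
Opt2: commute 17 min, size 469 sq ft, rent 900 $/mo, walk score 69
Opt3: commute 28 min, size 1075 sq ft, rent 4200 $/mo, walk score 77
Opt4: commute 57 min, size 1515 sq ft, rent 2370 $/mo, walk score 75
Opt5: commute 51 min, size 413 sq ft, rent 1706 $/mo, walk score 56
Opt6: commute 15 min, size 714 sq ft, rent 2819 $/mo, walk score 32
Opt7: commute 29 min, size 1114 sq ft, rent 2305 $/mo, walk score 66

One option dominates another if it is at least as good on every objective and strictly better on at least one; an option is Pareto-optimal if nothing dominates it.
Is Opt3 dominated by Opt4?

Opt4 vs Opt3: Opt4 is worse on commute (57 vs 28), so it does not dominate Opt3.

No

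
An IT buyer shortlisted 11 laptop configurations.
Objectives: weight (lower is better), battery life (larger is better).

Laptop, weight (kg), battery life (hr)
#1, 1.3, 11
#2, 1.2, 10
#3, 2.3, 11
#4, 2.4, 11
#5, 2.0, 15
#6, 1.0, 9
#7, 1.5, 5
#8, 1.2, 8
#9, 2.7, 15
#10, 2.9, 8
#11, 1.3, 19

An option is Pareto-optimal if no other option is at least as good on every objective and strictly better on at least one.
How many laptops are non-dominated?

3

#1: dominated by #11 (weight 1.3≤1.3, battery life 19≥11).
#2: not dominated.
#3: dominated by #1 (weight 1.3≤2.3, battery life 11≥11).
#4: dominated by #1 (weight 1.3≤2.4, battery life 11≥11).
#5: dominated by #11 (weight 1.3≤2.0, battery life 19≥15).
#6: not dominated (best weight).
#7: dominated by #1 (weight 1.3≤1.5, battery life 11≥5).
#8: dominated by #2 (weight 1.2≤1.2, battery life 10≥8).
#9: dominated by #5 (weight 2.0≤2.7, battery life 15≥15).
#10: dominated by #1 (weight 1.3≤2.9, battery life 11≥8).
#11: not dominated (best battery life).
Pareto-optimal: #2, #6, #11 → 3.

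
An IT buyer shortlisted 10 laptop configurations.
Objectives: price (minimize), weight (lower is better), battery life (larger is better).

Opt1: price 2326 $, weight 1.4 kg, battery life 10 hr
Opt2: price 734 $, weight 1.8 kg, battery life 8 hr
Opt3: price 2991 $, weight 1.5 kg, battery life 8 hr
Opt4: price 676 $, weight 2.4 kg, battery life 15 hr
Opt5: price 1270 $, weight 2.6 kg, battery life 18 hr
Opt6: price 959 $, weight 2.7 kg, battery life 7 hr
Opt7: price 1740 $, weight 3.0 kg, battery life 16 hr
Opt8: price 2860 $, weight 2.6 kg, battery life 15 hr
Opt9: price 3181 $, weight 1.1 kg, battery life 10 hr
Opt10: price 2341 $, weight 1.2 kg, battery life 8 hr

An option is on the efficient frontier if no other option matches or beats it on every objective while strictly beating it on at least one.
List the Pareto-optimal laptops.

Opt1: not dominated.
Opt2: not dominated.
Opt3: dominated by Opt1 (price 2326≤2991, weight 1.4≤1.5, battery life 10≥8).
Opt4: not dominated (best price).
Opt5: not dominated (best battery life).
Opt6: dominated by Opt2 (price 734≤959, weight 1.8≤2.7, battery life 8≥7).
Opt7: dominated by Opt5 (price 1270≤1740, weight 2.6≤3.0, battery life 18≥16).
Opt8: dominated by Opt4 (price 676≤2860, weight 2.4≤2.6, battery life 15≥15).
Opt9: not dominated (best weight).
Opt10: not dominated.

Opt1, Opt2, Opt4, Opt5, Opt9, Opt10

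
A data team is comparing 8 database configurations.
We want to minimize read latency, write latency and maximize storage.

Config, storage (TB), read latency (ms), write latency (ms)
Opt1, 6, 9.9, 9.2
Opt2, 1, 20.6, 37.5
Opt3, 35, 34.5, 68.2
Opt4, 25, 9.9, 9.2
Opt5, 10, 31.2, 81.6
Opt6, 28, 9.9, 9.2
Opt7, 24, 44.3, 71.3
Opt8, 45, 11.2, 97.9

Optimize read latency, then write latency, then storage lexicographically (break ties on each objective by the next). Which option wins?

First minimize read latency: best is 9.9, kept {Opt1, Opt4, Opt6}.
Then minimize write latency: best is 9.2, kept {Opt1, Opt4, Opt6}.
Then maximize storage: best is 28, kept {Opt6}.

Opt6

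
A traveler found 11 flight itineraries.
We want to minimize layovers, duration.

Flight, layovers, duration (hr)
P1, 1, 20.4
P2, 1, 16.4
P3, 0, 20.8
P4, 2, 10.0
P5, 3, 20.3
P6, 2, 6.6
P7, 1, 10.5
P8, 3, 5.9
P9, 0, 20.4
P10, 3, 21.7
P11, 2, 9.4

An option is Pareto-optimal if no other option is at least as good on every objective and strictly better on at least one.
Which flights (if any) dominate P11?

P6

P6: layovers 2≤2, duration 6.6≤9.4 — dominates P11.
Others (P1, P2, P3, P4, P5, P7, P8, P9, P10) are each worse than P11 on at least one objective.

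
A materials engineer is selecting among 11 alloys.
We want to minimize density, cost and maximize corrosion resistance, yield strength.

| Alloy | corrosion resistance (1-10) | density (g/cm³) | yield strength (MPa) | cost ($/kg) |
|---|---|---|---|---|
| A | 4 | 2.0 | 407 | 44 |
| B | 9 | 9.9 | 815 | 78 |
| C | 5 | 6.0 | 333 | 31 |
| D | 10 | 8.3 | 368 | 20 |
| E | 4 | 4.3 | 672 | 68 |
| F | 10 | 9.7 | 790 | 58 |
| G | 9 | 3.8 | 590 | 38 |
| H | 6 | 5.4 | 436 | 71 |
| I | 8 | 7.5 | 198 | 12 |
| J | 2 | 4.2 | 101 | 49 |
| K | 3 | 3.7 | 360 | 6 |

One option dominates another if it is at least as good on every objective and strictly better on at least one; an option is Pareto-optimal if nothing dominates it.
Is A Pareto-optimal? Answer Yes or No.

Yes

B: worse on density (9.9 vs 2.0).
C: worse on density (6.0 vs 2.0).
D: worse on density (8.3 vs 2.0).
E: worse on density (4.3 vs 2.0).
F: worse on density (9.7 vs 2.0).
G: worse on density (3.8 vs 2.0).
H: worse on density (5.4 vs 2.0).
I: worse on density (7.5 vs 2.0).
J: worse on corrosion resistance (2 vs 4).
K: worse on corrosion resistance (3 vs 4).
No option is at least as good as A on every objective and strictly better on one.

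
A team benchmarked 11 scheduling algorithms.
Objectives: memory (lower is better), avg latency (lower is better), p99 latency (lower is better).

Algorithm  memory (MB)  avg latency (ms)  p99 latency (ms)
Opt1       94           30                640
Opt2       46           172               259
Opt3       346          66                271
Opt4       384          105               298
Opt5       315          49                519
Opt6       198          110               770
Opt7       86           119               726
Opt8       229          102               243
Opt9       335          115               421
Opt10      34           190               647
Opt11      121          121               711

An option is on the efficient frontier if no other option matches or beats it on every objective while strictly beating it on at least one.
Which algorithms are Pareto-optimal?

Opt1: not dominated (best avg latency).
Opt2: not dominated.
Opt3: not dominated.
Opt4: dominated by Opt3 (memory 346≤384, avg latency 66≤105, p99 latency 271≤298).
Opt5: not dominated.
Opt6: dominated by Opt1 (memory 94≤198, avg latency 30≤110, p99 latency 640≤770).
Opt7: not dominated.
Opt8: not dominated (best p99 latency).
Opt9: dominated by Opt8 (memory 229≤335, avg latency 102≤115, p99 latency 243≤421).
Opt10: not dominated (best memory).
Opt11: dominated by Opt1 (memory 94≤121, avg latency 30≤121, p99 latency 640≤711).

Opt1, Opt2, Opt3, Opt5, Opt7, Opt8, Opt10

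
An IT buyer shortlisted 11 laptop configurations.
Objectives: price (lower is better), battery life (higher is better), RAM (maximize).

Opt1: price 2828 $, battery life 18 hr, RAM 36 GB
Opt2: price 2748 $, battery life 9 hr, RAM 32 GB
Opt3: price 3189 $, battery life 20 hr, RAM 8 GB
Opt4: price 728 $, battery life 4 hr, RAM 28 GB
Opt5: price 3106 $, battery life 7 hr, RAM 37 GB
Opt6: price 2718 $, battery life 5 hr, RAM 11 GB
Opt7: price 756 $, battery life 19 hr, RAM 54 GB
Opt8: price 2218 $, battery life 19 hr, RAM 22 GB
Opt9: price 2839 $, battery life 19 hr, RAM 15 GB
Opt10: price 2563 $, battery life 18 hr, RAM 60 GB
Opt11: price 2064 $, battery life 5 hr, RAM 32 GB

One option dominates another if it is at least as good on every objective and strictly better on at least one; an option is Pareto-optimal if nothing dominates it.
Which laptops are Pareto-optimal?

Opt3, Opt4, Opt7, Opt10

Opt1: dominated by Opt7 (price 756≤2828, battery life 19≥18, RAM 54≥36).
Opt2: dominated by Opt7 (price 756≤2748, battery life 19≥9, RAM 54≥32).
Opt3: not dominated (best battery life).
Opt4: not dominated (best price).
Opt5: dominated by Opt7 (price 756≤3106, battery life 19≥7, RAM 54≥37).
Opt6: dominated by Opt7 (price 756≤2718, battery life 19≥5, RAM 54≥11).
Opt7: not dominated.
Opt8: dominated by Opt7 (price 756≤2218, battery life 19≥19, RAM 54≥22).
Opt9: dominated by Opt7 (price 756≤2839, battery life 19≥19, RAM 54≥15).
Opt10: not dominated (best RAM).
Opt11: dominated by Opt7 (price 756≤2064, battery life 19≥5, RAM 54≥32).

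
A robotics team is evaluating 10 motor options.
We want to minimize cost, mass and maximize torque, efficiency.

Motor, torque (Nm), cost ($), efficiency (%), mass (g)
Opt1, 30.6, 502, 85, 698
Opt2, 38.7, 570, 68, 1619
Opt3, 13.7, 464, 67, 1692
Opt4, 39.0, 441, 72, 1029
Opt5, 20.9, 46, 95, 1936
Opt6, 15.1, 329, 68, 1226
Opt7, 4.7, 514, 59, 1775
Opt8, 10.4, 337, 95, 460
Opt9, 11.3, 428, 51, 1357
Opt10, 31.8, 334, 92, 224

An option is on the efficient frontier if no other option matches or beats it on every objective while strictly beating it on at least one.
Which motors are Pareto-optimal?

Opt4, Opt5, Opt6, Opt8, Opt10

Opt1: dominated by Opt10 (torque 31.8≥30.6, cost 334≤502, efficiency 92≥85, mass 224≤698).
Opt2: dominated by Opt4 (torque 39.0≥38.7, cost 441≤570, efficiency 72≥68, mass 1029≤1619).
Opt3: dominated by Opt4 (torque 39.0≥13.7, cost 441≤464, efficiency 72≥67, mass 1029≤1692).
Opt4: not dominated (best torque).
Opt5: not dominated (best cost).
Opt6: not dominated.
Opt7: dominated by Opt1 (torque 30.6≥4.7, cost 502≤514, efficiency 85≥59, mass 698≤1775).
Opt8: not dominated.
Opt9: dominated by Opt6 (torque 15.1≥11.3, cost 329≤428, efficiency 68≥51, mass 1226≤1357).
Opt10: not dominated (best mass).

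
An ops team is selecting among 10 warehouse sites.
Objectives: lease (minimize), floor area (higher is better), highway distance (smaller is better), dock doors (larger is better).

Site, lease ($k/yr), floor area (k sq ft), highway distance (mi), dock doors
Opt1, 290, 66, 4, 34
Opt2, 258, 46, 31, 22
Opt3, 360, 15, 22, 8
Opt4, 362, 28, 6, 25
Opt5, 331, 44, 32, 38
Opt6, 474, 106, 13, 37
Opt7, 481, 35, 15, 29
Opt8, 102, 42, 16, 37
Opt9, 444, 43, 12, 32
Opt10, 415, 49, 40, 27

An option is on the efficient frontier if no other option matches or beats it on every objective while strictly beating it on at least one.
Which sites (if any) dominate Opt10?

Opt1

Opt1: lease 290≤415, floor area 66≥49, highway distance 4≤40, dock doors 34≥27 — dominates Opt10.
Others (Opt2, Opt3, Opt4, Opt5, Opt6, Opt7, Opt8, Opt9) are each worse than Opt10 on at least one objective.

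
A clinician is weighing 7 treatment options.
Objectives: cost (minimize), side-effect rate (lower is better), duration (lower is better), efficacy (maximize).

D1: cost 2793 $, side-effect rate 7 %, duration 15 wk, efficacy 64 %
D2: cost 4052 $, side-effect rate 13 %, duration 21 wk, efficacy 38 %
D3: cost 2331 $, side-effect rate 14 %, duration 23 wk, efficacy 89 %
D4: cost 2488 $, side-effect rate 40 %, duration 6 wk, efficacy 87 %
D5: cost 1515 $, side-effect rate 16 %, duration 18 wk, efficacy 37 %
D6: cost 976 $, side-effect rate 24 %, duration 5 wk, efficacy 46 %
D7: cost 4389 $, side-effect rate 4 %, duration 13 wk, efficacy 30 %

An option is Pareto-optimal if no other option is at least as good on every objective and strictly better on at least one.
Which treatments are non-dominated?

D1: not dominated.
D2: dominated by D1 (cost 2793≤4052, side-effect rate 7≤13, duration 15≤21, efficacy 64≥38).
D3: not dominated (best efficacy).
D4: not dominated.
D5: not dominated.
D6: not dominated (best cost).
D7: not dominated (best side-effect rate).

D1, D3, D4, D5, D6, D7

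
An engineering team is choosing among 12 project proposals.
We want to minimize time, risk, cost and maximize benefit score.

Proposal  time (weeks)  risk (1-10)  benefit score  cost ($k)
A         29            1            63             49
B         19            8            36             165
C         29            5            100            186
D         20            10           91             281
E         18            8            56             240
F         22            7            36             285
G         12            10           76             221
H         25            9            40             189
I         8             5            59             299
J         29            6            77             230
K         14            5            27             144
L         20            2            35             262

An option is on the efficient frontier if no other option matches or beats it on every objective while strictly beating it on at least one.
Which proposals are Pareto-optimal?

A, B, C, D, E, F, G, H, I, K, L

A: not dominated (best risk).
B: not dominated.
C: not dominated (best benefit score).
D: not dominated.
E: not dominated.
F: not dominated.
G: not dominated.
H: not dominated.
I: not dominated (best time).
J: dominated by C (time 29≤29, risk 5≤6, benefit score 100≥77, cost 186≤230).
K: not dominated.
L: not dominated.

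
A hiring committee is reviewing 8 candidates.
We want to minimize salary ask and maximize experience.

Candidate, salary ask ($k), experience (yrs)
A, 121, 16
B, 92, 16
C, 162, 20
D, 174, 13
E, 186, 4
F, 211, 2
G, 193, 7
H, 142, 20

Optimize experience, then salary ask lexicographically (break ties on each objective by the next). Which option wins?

First maximize experience: best is 20, kept {C, H}.
Then minimize salary ask: best is 142, kept {H}.

H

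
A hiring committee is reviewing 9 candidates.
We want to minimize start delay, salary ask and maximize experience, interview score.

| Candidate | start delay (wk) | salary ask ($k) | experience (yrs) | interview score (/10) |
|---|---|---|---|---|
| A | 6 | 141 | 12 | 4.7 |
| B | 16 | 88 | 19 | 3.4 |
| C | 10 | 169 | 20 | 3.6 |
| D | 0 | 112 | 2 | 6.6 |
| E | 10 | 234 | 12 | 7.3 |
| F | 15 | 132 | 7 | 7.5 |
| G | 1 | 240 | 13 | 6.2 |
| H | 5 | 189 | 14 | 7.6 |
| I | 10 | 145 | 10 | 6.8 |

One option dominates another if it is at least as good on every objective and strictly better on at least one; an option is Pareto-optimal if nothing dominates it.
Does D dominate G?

No

D vs G: D is worse on experience (2 vs 13), so it does not dominate G.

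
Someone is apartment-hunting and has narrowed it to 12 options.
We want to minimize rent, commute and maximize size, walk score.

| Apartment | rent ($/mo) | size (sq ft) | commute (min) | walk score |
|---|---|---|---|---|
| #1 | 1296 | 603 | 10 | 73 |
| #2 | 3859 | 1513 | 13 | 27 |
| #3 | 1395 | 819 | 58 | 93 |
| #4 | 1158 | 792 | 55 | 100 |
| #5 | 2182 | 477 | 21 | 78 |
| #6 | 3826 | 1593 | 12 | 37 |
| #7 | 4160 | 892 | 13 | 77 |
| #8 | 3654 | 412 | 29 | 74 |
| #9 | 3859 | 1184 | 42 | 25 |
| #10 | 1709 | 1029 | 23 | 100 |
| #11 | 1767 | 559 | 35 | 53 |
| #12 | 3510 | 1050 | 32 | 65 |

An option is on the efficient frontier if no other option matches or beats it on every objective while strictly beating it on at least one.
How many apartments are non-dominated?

8

#1: not dominated (best commute).
#2: dominated by #6 (rent 3826≤3859, size 1593≥1513, commute 12≤13, walk score 37≥27).
#3: not dominated.
#4: not dominated (best rent).
#5: not dominated.
#6: not dominated (best size).
#7: not dominated.
#8: dominated by #5 (rent 2182≤3654, size 477≥412, commute 21≤29, walk score 78≥74).
#9: dominated by #2 (rent 3859≤3859, size 1513≥1184, commute 13≤42, walk score 27≥25).
#10: not dominated.
#11: dominated by #1 (rent 1296≤1767, size 603≥559, commute 10≤35, walk score 73≥53).
#12: not dominated.
Pareto-optimal: #1, #3, #4, #5, #6, #7, #10, #12 → 8.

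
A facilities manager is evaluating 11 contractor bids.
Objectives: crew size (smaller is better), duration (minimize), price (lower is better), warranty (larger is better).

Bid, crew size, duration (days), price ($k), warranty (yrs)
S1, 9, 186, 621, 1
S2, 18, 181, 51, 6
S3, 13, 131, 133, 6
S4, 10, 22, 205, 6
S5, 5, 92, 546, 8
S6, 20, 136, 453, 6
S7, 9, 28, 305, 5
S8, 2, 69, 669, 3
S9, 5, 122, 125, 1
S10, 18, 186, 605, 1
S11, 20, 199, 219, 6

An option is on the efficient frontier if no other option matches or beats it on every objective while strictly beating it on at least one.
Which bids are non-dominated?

S2, S3, S4, S5, S7, S8, S9

S1: dominated by S5 (crew size 5≤9, duration 92≤186, price 546≤621, warranty 8≥1).
S2: not dominated (best price).
S3: not dominated.
S4: not dominated (best duration).
S5: not dominated (best warranty).
S6: dominated by S3 (crew size 13≤20, duration 131≤136, price 133≤453, warranty 6≥6).
S7: not dominated.
S8: not dominated (best crew size).
S9: not dominated.
S10: dominated by S2 (crew size 18≤18, duration 181≤186, price 51≤605, warranty 6≥1).
S11: dominated by S2 (crew size 18≤20, duration 181≤199, price 51≤219, warranty 6≥6).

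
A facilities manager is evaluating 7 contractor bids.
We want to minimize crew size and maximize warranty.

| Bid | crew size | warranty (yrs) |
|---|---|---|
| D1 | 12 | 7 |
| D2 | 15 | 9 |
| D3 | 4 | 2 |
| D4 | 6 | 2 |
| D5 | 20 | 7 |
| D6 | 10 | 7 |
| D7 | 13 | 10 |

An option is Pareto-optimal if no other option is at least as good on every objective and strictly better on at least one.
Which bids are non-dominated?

D3, D6, D7

D1: dominated by D6 (crew size 10≤12, warranty 7≥7).
D2: dominated by D7 (crew size 13≤15, warranty 10≥9).
D3: not dominated (best crew size).
D4: dominated by D3 (crew size 4≤6, warranty 2≥2).
D5: dominated by D1 (crew size 12≤20, warranty 7≥7).
D6: not dominated.
D7: not dominated (best warranty).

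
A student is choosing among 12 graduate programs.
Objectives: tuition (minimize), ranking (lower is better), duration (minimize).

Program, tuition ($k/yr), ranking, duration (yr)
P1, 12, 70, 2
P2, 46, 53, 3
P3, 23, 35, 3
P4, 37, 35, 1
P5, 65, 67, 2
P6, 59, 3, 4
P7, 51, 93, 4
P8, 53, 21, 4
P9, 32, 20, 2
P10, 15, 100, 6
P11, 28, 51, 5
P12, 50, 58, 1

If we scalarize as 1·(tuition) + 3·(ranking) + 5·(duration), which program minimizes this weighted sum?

P6

P1: 1·12 + 3·70 + 5·2 = 232
P2: 1·46 + 3·53 + 5·3 = 220
P3: 1·23 + 3·35 + 5·3 = 143
P4: 1·37 + 3·35 + 5·1 = 147
P5: 1·65 + 3·67 + 5·2 = 276
P6: 1·59 + 3·3 + 5·4 = 88
P7: 1·51 + 3·93 + 5·4 = 350
P8: 1·53 + 3·21 + 5·4 = 136
P9: 1·32 + 3·20 + 5·2 = 102
P10: 1·15 + 3·100 + 5·6 = 345
P11: 1·28 + 3·51 + 5·5 = 206
P12: 1·50 + 3·58 + 5·1 = 229
Lowest: P6 at 88.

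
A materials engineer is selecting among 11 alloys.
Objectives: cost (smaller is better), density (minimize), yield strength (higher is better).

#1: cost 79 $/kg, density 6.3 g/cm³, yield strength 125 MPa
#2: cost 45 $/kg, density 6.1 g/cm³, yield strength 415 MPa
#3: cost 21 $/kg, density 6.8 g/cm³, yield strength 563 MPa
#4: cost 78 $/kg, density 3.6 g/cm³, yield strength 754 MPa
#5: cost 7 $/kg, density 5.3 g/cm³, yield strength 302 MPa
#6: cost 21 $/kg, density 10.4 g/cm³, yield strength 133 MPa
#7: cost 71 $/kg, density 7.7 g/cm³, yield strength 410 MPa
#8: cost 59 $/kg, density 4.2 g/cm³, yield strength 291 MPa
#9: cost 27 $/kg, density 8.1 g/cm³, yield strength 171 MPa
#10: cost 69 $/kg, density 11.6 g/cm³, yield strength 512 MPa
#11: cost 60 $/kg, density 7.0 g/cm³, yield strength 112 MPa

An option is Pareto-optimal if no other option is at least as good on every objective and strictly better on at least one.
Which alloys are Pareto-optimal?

#2, #3, #4, #5, #8

#1: dominated by #2 (cost 45≤79, density 6.1≤6.3, yield strength 415≥125).
#2: not dominated.
#3: not dominated.
#4: not dominated (best density).
#5: not dominated (best cost).
#6: dominated by #3 (cost 21≤21, density 6.8≤10.4, yield strength 563≥133).
#7: dominated by #2 (cost 45≤71, density 6.1≤7.7, yield strength 415≥410).
#8: not dominated.
#9: dominated by #3 (cost 21≤27, density 6.8≤8.1, yield strength 563≥171).
#10: dominated by #3 (cost 21≤69, density 6.8≤11.6, yield strength 563≥512).
#11: dominated by #2 (cost 45≤60, density 6.1≤7.0, yield strength 415≥112).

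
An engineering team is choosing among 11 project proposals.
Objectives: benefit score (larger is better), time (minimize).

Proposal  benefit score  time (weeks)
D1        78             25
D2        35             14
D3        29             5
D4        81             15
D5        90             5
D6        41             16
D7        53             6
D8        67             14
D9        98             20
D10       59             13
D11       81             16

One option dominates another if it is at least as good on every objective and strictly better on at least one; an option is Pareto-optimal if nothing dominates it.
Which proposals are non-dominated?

D1: dominated by D4 (benefit score 81≥78, time 15≤25).
D2: dominated by D5 (benefit score 90≥35, time 5≤14).
D3: dominated by D5 (benefit score 90≥29, time 5≤5).
D4: dominated by D5 (benefit score 90≥81, time 5≤15).
D5: not dominated.
D6: dominated by D4 (benefit score 81≥41, time 15≤16).
D7: dominated by D5 (benefit score 90≥53, time 5≤6).
D8: dominated by D5 (benefit score 90≥67, time 5≤14).
D9: not dominated (best benefit score).
D10: dominated by D5 (benefit score 90≥59, time 5≤13).
D11: dominated by D4 (benefit score 81≥81, time 15≤16).

D5, D9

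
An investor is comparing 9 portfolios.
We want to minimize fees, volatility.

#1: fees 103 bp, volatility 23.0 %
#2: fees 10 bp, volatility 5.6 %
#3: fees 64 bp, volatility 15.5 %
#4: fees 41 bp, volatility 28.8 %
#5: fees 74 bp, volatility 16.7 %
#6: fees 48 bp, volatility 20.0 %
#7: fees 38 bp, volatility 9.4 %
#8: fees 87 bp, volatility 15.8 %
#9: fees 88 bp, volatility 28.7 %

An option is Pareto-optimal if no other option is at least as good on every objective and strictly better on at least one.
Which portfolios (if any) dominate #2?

none

#1: worse on fees (103 vs 10).
#3: worse on fees (64 vs 10).
#4: worse on fees (41 vs 10).
#5: worse on fees (74 vs 10).
#6: worse on fees (48 vs 10).
#7: worse on fees (38 vs 10).
#8: worse on fees (87 vs 10).
#9: worse on fees (88 vs 10).
No option dominates #2.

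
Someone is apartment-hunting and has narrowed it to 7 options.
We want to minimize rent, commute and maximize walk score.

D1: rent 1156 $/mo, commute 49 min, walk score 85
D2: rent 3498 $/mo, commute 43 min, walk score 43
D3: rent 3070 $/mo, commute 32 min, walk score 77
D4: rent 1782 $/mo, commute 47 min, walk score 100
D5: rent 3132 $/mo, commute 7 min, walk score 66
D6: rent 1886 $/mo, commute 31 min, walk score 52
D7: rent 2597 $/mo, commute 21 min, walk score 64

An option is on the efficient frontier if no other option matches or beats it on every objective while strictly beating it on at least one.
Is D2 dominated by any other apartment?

D3 vs D2: rent 3070≤3498, commute 32≤43, walk score 77≥43 — D3 is at least as good on every objective and strictly better on at least one, so D3 dominates D2.

Yes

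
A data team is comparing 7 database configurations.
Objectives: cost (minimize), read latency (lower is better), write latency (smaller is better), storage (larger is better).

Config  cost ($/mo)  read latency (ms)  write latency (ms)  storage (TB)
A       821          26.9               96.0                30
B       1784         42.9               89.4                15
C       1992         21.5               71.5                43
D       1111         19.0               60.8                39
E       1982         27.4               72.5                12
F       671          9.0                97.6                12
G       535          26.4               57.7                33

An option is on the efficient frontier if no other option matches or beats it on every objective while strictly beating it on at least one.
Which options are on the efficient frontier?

C, D, F, G

A: dominated by G (cost 535≤821, read latency 26.4≤26.9, write latency 57.7≤96.0, storage 33≥30).
B: dominated by D (cost 1111≤1784, read latency 19.0≤42.9, write latency 60.8≤89.4, storage 39≥15).
C: not dominated (best storage).
D: not dominated.
E: dominated by D (cost 1111≤1982, read latency 19.0≤27.4, write latency 60.8≤72.5, storage 39≥12).
F: not dominated (best read latency).
G: not dominated (best cost).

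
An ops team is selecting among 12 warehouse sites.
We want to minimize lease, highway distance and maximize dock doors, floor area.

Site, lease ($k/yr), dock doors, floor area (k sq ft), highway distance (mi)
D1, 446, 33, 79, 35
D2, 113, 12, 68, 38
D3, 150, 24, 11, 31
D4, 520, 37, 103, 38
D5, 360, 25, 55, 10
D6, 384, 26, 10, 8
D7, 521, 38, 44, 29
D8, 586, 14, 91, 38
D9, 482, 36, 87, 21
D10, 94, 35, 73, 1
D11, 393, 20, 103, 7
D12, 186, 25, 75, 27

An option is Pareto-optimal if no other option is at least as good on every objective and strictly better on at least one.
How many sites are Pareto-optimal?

D1: not dominated.
D2: dominated by D10 (lease 94≤113, dock doors 35≥12, floor area 73≥68, highway distance 1≤38).
D3: dominated by D10 (lease 94≤150, dock doors 35≥24, floor area 73≥11, highway distance 1≤31).
D4: not dominated.
D5: dominated by D10 (lease 94≤360, dock doors 35≥25, floor area 73≥55, highway distance 1≤10).
D6: dominated by D10 (lease 94≤384, dock doors 35≥26, floor area 73≥10, highway distance 1≤8).
D7: not dominated (best dock doors).
D8: dominated by D4 (lease 520≤586, dock doors 37≥14, floor area 103≥91, highway distance 38≤38).
D9: not dominated.
D10: not dominated (best lease).
D11: not dominated.
D12: not dominated.
Pareto-optimal: D1, D4, D7, D9, D10, D11, D12 → 7.

7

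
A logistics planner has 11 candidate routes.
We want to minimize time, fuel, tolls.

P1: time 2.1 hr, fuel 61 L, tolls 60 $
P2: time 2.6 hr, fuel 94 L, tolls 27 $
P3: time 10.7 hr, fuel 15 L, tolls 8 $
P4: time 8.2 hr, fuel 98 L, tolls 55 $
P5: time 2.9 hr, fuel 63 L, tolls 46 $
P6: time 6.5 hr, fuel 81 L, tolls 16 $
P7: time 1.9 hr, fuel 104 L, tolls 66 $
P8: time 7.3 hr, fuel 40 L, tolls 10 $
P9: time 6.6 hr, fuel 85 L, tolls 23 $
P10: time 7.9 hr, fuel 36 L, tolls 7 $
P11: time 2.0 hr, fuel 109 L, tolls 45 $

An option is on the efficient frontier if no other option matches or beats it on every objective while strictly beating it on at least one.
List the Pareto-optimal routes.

P1: not dominated.
P2: not dominated.
P3: not dominated (best fuel).
P4: dominated by P2 (time 2.6≤8.2, fuel 94≤98, tolls 27≤55).
P5: not dominated.
P6: not dominated.
P7: not dominated (best time).
P8: not dominated.
P9: dominated by P6 (time 6.5≤6.6, fuel 81≤85, tolls 16≤23).
P10: not dominated (best tolls).
P11: not dominated.

P1, P2, P3, P5, P6, P7, P8, P10, P11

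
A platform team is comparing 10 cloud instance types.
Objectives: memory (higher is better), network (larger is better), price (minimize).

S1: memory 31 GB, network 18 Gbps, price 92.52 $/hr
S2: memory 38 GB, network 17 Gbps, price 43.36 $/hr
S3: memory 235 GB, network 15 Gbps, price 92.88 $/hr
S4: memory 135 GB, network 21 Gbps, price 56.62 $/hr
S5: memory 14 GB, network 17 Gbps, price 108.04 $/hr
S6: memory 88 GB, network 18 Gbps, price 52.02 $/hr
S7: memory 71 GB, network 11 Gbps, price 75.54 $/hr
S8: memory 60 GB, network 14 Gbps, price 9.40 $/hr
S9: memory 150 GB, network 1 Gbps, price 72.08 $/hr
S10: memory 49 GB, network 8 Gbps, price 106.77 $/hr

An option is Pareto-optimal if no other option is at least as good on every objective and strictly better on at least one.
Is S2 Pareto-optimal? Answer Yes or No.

Yes

S1: worse on memory (31 vs 38).
S3: worse on network (15 vs 17).
S4: worse on price (56.62 vs 43.36).
S5: worse on memory (14 vs 38).
S6: worse on price (52.02 vs 43.36).
S7: worse on network (11 vs 17).
S8: worse on network (14 vs 17).
S9: worse on network (1 vs 17).
S10: worse on network (8 vs 17).
No option is at least as good as S2 on every objective and strictly better on one.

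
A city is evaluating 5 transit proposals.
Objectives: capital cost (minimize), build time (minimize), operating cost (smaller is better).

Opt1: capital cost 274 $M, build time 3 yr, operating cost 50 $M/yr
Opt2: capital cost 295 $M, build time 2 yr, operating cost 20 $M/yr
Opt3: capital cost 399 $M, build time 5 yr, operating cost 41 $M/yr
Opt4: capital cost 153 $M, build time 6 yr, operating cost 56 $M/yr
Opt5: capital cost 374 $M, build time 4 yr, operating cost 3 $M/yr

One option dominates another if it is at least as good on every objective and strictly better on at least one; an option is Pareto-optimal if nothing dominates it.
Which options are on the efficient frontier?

Opt1, Opt2, Opt4, Opt5

Opt1: not dominated.
Opt2: not dominated (best build time).
Opt3: dominated by Opt2 (capital cost 295≤399, build time 2≤5, operating cost 20≤41).
Opt4: not dominated (best capital cost).
Opt5: not dominated (best operating cost).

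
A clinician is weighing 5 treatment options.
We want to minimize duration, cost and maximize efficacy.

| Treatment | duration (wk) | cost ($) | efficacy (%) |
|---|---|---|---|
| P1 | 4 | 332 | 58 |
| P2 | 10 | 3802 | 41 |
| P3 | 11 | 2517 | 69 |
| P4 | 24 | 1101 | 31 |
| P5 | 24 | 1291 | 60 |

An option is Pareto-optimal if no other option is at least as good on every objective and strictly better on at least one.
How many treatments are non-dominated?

3

P1: not dominated (best duration).
P2: dominated by P1 (duration 4≤10, cost 332≤3802, efficacy 58≥41).
P3: not dominated (best efficacy).
P4: dominated by P1 (duration 4≤24, cost 332≤1101, efficacy 58≥31).
P5: not dominated.
Pareto-optimal: P1, P3, P5 → 3.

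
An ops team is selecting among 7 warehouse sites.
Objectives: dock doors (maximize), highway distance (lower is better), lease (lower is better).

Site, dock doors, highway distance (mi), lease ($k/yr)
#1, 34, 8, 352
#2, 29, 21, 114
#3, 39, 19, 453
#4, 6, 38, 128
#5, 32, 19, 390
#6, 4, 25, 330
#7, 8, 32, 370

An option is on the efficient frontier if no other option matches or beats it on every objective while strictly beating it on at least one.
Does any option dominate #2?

#1: worse on lease (352 vs 114).
#3: worse on lease (453 vs 114).
#4: worse on dock doors (6 vs 29).
#5: worse on lease (390 vs 114).
#6: worse on dock doors (4 vs 29).
#7: worse on dock doors (8 vs 29).
No option is at least as good as #2 on every objective and strictly better on one.

No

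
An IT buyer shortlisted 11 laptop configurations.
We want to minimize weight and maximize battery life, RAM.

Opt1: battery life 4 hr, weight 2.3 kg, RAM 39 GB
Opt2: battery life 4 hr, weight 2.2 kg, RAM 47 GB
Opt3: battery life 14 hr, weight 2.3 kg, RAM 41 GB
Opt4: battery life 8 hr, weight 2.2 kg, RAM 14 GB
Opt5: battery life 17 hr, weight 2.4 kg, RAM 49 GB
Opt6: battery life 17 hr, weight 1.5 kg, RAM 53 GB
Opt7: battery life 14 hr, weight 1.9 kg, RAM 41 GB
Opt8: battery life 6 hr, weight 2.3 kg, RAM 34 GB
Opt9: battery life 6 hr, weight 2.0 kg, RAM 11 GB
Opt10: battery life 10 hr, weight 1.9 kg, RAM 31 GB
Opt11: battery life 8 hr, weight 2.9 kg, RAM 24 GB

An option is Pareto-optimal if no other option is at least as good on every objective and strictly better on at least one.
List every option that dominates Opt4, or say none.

Opt6: battery life 17≥8, weight 1.5≤2.2, RAM 53≥14 — dominates Opt4.
Opt7: battery life 14≥8, weight 1.9≤2.2, RAM 41≥14 — dominates Opt4.
Opt10: battery life 10≥8, weight 1.9≤2.2, RAM 31≥14 — dominates Opt4.
Others (Opt1, Opt2, Opt3, Opt5, Opt8, Opt9, Opt11) are each worse than Opt4 on at least one objective.

Opt6, Opt7, Opt10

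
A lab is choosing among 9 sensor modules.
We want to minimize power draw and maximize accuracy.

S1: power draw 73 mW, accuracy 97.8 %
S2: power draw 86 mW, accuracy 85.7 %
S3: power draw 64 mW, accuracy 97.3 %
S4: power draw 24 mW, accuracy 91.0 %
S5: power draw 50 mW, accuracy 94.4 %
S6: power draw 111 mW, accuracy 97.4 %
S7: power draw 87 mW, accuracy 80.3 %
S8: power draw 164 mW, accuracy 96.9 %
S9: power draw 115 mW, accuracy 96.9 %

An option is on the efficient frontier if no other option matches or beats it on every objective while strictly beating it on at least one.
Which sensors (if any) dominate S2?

S1: power draw 73≤86, accuracy 97.8≥85.7 — dominates S2.
S3: power draw 64≤86, accuracy 97.3≥85.7 — dominates S2.
S4: power draw 24≤86, accuracy 91.0≥85.7 — dominates S2.
S5: power draw 50≤86, accuracy 94.4≥85.7 — dominates S2.
Others (S6, S7, S8, S9) are each worse than S2 on at least one objective.

S1, S3, S4, S5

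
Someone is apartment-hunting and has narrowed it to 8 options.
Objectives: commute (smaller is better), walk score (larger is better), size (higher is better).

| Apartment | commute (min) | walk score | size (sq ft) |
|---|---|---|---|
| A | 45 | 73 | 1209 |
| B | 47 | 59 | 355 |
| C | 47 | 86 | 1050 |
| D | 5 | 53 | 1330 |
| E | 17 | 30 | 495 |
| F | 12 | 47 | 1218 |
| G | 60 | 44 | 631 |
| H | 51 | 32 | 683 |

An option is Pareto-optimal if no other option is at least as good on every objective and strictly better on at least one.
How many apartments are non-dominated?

3

A: not dominated.
B: dominated by A (commute 45≤47, walk score 73≥59, size 1209≥355).
C: not dominated (best walk score).
D: not dominated (best commute).
E: dominated by D (commute 5≤17, walk score 53≥30, size 1330≥495).
F: dominated by D (commute 5≤12, walk score 53≥47, size 1330≥1218).
G: dominated by A (commute 45≤60, walk score 73≥44, size 1209≥631).
H: dominated by A (commute 45≤51, walk score 73≥32, size 1209≥683).
Pareto-optimal: A, C, D → 3.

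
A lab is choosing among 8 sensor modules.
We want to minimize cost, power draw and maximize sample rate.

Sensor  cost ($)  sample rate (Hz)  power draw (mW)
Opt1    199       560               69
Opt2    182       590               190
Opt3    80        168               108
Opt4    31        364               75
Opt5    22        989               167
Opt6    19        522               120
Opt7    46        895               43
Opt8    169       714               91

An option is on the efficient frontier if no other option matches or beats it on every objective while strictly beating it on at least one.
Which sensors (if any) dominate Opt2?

Opt5, Opt7, Opt8

Opt5: cost 22≤182, sample rate 989≥590, power draw 167≤190 — dominates Opt2.
Opt7: cost 46≤182, sample rate 895≥590, power draw 43≤190 — dominates Opt2.
Opt8: cost 169≤182, sample rate 714≥590, power draw 91≤190 — dominates Opt2.
Others (Opt1, Opt3, Opt4, Opt6) are each worse than Opt2 on at least one objective.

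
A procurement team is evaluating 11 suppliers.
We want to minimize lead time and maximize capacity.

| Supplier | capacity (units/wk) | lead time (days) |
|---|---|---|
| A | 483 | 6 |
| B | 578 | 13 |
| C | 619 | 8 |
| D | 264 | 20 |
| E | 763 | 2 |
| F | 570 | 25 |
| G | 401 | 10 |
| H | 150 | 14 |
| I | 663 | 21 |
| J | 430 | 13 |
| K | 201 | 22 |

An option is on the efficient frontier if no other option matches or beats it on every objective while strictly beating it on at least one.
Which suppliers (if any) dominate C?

E

E: capacity 763≥619, lead time 2≤8 — dominates C.
Others (A, B, D, F, G, H, I, J, K) are each worse than C on at least one objective.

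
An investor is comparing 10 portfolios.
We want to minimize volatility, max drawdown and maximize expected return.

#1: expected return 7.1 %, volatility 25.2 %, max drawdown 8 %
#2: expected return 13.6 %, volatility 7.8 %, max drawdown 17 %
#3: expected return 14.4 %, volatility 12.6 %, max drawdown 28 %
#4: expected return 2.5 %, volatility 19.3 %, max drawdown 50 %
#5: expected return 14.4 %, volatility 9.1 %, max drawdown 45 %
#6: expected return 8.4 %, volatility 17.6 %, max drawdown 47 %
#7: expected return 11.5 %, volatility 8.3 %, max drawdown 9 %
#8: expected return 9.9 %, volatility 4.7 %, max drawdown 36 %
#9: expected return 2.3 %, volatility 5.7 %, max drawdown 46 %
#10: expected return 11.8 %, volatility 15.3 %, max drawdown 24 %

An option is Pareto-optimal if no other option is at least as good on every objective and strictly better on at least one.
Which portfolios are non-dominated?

#1: not dominated (best max drawdown).
#2: not dominated.
#3: not dominated.
#4: dominated by #2 (expected return 13.6≥2.5, volatility 7.8≤19.3, max drawdown 17≤50).
#5: not dominated.
#6: dominated by #2 (expected return 13.6≥8.4, volatility 7.8≤17.6, max drawdown 17≤47).
#7: not dominated.
#8: not dominated (best volatility).
#9: dominated by #8 (expected return 9.9≥2.3, volatility 4.7≤5.7, max drawdown 36≤46).
#10: dominated by #2 (expected return 13.6≥11.8, volatility 7.8≤15.3, max drawdown 17≤24).

#1, #2, #3, #5, #7, #8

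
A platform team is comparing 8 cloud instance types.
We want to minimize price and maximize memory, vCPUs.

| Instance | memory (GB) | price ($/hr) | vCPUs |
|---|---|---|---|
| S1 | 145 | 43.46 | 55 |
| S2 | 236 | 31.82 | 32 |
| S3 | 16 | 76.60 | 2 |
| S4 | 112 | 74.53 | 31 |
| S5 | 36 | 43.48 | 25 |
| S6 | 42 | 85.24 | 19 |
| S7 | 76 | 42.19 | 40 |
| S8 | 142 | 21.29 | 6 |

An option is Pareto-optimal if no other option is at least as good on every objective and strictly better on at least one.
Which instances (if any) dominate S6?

S1: memory 145≥42, price 43.46≤85.24, vCPUs 55≥19 — dominates S6.
S2: memory 236≥42, price 31.82≤85.24, vCPUs 32≥19 — dominates S6.
S4: memory 112≥42, price 74.53≤85.24, vCPUs 31≥19 — dominates S6.
S7: memory 76≥42, price 42.19≤85.24, vCPUs 40≥19 — dominates S6.
Others (S3, S5, S8) are each worse than S6 on at least one objective.

S1, S2, S4, S7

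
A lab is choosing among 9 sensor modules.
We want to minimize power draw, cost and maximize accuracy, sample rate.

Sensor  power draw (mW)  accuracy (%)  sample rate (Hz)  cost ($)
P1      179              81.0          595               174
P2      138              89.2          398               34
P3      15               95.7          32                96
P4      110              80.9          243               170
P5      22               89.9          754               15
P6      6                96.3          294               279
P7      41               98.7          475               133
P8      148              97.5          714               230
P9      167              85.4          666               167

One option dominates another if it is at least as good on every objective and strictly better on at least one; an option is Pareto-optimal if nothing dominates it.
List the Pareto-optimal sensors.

P1: dominated by P5 (power draw 22≤179, accuracy 89.9≥81.0, sample rate 754≥595, cost 15≤174).
P2: dominated by P5 (power draw 22≤138, accuracy 89.9≥89.2, sample rate 754≥398, cost 15≤34).
P3: not dominated.
P4: dominated by P5 (power draw 22≤110, accuracy 89.9≥80.9, sample rate 754≥243, cost 15≤170).
P5: not dominated (best sample rate).
P6: not dominated (best power draw).
P7: not dominated (best accuracy).
P8: not dominated.
P9: dominated by P5 (power draw 22≤167, accuracy 89.9≥85.4, sample rate 754≥666, cost 15≤167).

P3, P5, P6, P7, P8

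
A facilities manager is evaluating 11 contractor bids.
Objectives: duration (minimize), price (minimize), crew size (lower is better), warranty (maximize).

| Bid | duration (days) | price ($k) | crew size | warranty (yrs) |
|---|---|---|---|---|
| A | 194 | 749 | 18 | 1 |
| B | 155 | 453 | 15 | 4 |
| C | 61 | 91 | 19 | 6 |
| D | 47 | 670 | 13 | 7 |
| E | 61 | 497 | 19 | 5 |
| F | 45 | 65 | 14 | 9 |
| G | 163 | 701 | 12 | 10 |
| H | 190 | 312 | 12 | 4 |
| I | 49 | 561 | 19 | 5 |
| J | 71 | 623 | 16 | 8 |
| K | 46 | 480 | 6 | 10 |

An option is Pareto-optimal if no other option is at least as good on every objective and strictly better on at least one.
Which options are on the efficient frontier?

F, H, K

A: dominated by B (duration 155≤194, price 453≤749, crew size 15≤18, warranty 4≥1).
B: dominated by F (duration 45≤155, price 65≤453, crew size 14≤15, warranty 9≥4).
C: dominated by F (duration 45≤61, price 65≤91, crew size 14≤19, warranty 9≥6).
D: dominated by K (duration 46≤47, price 480≤670, crew size 6≤13, warranty 10≥7).
E: dominated by C (duration 61≤61, price 91≤497, crew size 19≤19, warranty 6≥5).
F: not dominated (best duration).
G: dominated by K (duration 46≤163, price 480≤701, crew size 6≤12, warranty 10≥10).
H: not dominated.
I: dominated by F (duration 45≤49, price 65≤561, crew size 14≤19, warranty 9≥5).
J: dominated by F (duration 45≤71, price 65≤623, crew size 14≤16, warranty 9≥8).
K: not dominated (best crew size).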